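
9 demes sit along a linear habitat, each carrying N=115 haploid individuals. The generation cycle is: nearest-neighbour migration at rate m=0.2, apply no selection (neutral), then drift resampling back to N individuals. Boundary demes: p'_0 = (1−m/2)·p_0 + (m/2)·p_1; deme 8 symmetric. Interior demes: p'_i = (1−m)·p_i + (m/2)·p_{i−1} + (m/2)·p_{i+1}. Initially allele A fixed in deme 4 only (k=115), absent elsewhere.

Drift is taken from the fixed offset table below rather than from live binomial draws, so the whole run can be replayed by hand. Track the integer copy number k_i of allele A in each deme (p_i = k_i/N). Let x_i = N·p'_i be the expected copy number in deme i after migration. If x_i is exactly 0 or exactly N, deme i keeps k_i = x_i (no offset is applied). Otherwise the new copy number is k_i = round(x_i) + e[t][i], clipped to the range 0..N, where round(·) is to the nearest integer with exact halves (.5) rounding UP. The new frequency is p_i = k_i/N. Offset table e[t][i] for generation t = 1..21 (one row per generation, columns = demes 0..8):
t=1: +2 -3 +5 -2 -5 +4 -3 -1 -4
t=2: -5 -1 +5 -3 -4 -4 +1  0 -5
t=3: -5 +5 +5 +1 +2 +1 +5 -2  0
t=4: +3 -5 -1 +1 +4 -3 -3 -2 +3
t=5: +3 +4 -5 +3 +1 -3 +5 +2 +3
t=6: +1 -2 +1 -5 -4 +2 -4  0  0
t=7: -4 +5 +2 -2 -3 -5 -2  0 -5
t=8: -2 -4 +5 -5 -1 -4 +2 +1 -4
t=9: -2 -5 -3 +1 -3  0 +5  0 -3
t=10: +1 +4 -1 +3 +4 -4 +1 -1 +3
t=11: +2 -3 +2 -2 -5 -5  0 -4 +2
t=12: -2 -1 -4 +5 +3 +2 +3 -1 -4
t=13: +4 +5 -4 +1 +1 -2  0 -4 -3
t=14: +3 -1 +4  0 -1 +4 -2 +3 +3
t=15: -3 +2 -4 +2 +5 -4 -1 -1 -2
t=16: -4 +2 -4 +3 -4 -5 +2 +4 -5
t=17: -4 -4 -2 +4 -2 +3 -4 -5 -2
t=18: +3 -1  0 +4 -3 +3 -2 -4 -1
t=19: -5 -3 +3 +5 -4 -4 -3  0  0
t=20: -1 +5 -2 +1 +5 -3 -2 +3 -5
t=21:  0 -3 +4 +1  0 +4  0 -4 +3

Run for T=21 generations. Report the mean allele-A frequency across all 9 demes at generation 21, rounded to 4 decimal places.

0.0860

t=0: k=[0 0 0 0 115 0 0 0 0]
t=1: x=[0.0000 0.0000 0.0000 11.5000 92.0000 11.5000 0.0000 0.0000 0.0000] k=[0 0 0 10 87 16 0 0 0]
t=2: x=[0.0000 0.0000 1.0000 16.7000 72.2000 21.5000 1.6000 0.0000 0.0000] k=[0 0 6 14 68 18 3 0 0]
t=3: x=[0.0000 0.6000 6.2000 18.6000 57.6000 21.5000 4.2000 0.3000 0.0000] k=[0 6 11 20 60 23 9 0 0]
t=4: x=[0.6000 5.9000 11.4000 23.1000 52.3000 25.3000 9.5000 0.9000 0.0000] k=[4 1 10 24 56 22 7 0 0]
t=5: x=[3.7000 2.2000 10.5000 25.8000 49.4000 23.9000 7.8000 0.7000 0.0000] k=[7 6 6 29 50 21 13 3 0]
t=6: x=[6.9000 6.1000 8.3000 28.8000 45.0000 23.1000 12.8000 3.7000 0.3000] k=[8 4 9 24 41 25 9 4 0]
t=7: x=[7.6000 4.9000 10.0000 24.2000 37.7000 25.0000 10.1000 4.1000 0.4000] k=[4 10 12 22 35 20 8 4 0]
t=8: x=[4.6000 9.6000 12.8000 22.3000 32.2000 20.3000 8.8000 4.0000 0.4000] k=[3 6 18 17 31 16 11 5 0]
t=9: x=[3.3000 6.9000 16.7000 18.5000 28.1000 17.0000 10.9000 5.1000 0.5000] k=[1 2 14 20 25 17 16 5 0]
t=10: x=[1.1000 3.1000 13.4000 19.9000 23.7000 17.7000 15.0000 5.6000 0.5000] k=[2 7 12 23 28 14 16 5 4]
t=11: x=[2.5000 7.0000 12.6000 22.4000 26.1000 15.6000 14.7000 6.0000 4.1000] k=[5 4 15 20 21 11 15 2 6]
t=12: x=[4.9000 5.2000 14.4000 19.6000 19.9000 12.4000 13.3000 3.7000 5.6000] k=[3 4 10 25 23 14 16 3 2]
t=13: x=[3.1000 4.5000 10.9000 23.3000 22.3000 15.1000 14.5000 4.2000 2.1000] k=[7 10 7 24 23 13 15 0 0]
t=14: x=[7.3000 9.4000 9.0000 22.2000 22.1000 14.2000 13.3000 1.5000 0.0000] k=[10 8 13 22 21 18 11 5 0]
t=15: x=[9.8000 8.7000 13.4000 21.0000 20.8000 17.6000 11.1000 5.1000 0.5000] k=[7 11 9 23 26 14 10 4 0]
t=16: x=[7.4000 10.4000 10.6000 21.9000 24.5000 14.8000 9.8000 4.2000 0.4000] k=[3 12 7 25 21 10 12 8 0]
t=17: x=[3.9000 10.6000 9.3000 22.8000 20.3000 11.3000 11.4000 7.6000 0.8000] k=[0 7 7 27 18 14 7 3 0]
t=18: x=[0.7000 6.3000 9.0000 24.1000 18.5000 13.7000 7.3000 3.1000 0.3000] k=[4 5 9 28 16 17 5 0 0]
t=19: x=[4.1000 5.3000 10.5000 24.9000 17.3000 15.7000 5.7000 0.5000 0.0000] k=[0 2 14 30 13 12 3 1 0]
t=20: x=[0.2000 3.0000 14.4000 26.7000 14.6000 11.2000 3.7000 1.1000 0.1000] k=[0 8 12 28 20 8 2 4 0]
t=21: x=[0.8000 7.6000 13.2000 25.6000 19.6000 8.6000 2.8000 3.4000 0.4000] k=[1 5 17 27 20 13 3 0 3]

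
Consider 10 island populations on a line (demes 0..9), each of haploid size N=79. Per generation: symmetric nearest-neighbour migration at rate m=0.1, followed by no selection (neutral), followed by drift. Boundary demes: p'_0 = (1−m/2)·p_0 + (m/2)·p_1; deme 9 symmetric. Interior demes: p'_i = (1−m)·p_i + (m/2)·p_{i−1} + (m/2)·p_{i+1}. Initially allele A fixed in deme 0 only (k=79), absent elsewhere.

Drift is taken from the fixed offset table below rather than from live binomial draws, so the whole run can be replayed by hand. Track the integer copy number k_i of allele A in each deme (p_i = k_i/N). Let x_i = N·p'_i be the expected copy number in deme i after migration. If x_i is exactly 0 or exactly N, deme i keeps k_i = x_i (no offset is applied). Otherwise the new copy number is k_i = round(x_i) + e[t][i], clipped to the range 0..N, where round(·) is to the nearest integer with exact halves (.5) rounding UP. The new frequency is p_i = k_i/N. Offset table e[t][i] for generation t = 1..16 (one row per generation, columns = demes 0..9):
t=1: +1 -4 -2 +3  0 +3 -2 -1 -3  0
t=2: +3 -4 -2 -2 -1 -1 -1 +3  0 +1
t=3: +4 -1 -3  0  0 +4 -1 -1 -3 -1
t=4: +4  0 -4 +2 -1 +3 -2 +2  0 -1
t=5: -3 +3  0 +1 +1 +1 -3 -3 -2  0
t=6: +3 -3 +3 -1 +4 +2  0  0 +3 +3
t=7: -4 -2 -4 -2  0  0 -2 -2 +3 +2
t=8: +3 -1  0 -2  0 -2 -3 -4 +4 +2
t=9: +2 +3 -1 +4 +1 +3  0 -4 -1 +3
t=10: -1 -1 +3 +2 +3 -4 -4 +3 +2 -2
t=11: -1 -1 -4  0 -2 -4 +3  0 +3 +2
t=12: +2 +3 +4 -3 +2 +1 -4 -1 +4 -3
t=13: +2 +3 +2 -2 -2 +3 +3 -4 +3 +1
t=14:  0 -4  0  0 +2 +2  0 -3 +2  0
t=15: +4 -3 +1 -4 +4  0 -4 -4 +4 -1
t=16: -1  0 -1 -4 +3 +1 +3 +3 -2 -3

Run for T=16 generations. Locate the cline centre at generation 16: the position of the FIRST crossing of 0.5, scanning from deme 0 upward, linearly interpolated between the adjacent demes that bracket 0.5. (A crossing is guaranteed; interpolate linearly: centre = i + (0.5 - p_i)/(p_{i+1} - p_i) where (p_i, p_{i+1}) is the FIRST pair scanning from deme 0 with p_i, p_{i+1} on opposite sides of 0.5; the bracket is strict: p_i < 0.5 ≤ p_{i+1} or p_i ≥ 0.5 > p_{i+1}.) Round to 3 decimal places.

0.453

t=0: k=[79 0 0 0 0 0 0 0 0 0]
t=1: x=[75.0500 3.9500 0.0000 0.0000 0.0000 0.0000 0.0000 0.0000 0.0000 0.0000] k=[76 0 0 0 0 0 0 0 0 0]
t=2: x=[72.2000 3.8000 0.0000 0.0000 0.0000 0.0000 0.0000 0.0000 0.0000 0.0000] k=[75 0 0 0 0 0 0 0 0 0]
t=3: x=[71.2500 3.7500 0.0000 0.0000 0.0000 0.0000 0.0000 0.0000 0.0000 0.0000] k=[75 3 0 0 0 0 0 0 0 0]
t=4: x=[71.4000 6.4500 0.1500 0.0000 0.0000 0.0000 0.0000 0.0000 0.0000 0.0000] k=[75 6 0 0 0 0 0 0 0 0]
t=5: x=[71.5500 9.1500 0.3000 0.0000 0.0000 0.0000 0.0000 0.0000 0.0000 0.0000] k=[69 12 0 0 0 0 0 0 0 0]
t=6: x=[66.1500 14.2500 0.6000 0.0000 0.0000 0.0000 0.0000 0.0000 0.0000 0.0000] k=[69 11 4 0 0 0 0 0 0 0]
t=7: x=[66.1000 13.5500 4.1500 0.2000 0.0000 0.0000 0.0000 0.0000 0.0000 0.0000] k=[62 12 0 0 0 0 0 0 0 0]
t=8: x=[59.5000 13.9000 0.6000 0.0000 0.0000 0.0000 0.0000 0.0000 0.0000 0.0000] k=[63 13 1 0 0 0 0 0 0 0]
t=9: x=[60.5000 14.9000 1.5500 0.0500 0.0000 0.0000 0.0000 0.0000 0.0000 0.0000] k=[63 18 1 4 0 0 0 0 0 0]
t=10: x=[60.7500 19.4000 2.0000 3.6500 0.2000 0.0000 0.0000 0.0000 0.0000 0.0000] k=[60 18 5 6 3 0 0 0 0 0]
t=11: x=[57.9000 19.4500 5.7000 5.8000 3.0000 0.1500 0.0000 0.0000 0.0000 0.0000] k=[57 18 2 6 1 0 0 0 0 0]
t=12: x=[55.0500 19.1500 3.0000 5.5500 1.2000 0.0500 0.0000 0.0000 0.0000 0.0000] k=[57 22 7 3 3 1 0 0 0 0]
t=13: x=[55.2500 23.0000 7.5500 3.2000 2.9000 1.0500 0.0500 0.0000 0.0000 0.0000] k=[57 26 10 1 1 4 3 0 0 0]
t=14: x=[55.4500 26.7500 10.3500 1.4500 1.1500 3.8000 2.9000 0.1500 0.0000 0.0000] k=[55 23 10 1 3 6 3 0 0 0]
t=15: x=[53.4000 23.9500 10.2000 1.5500 3.0500 5.7000 3.0000 0.1500 0.0000 0.0000] k=[57 21 11 0 7 6 0 0 0 0]
t=16: x=[55.2000 22.3000 10.9500 0.9000 6.6000 5.7500 0.3000 0.0000 0.0000 0.0000] k=[54 22 10 0 10 7 3 0 0 0]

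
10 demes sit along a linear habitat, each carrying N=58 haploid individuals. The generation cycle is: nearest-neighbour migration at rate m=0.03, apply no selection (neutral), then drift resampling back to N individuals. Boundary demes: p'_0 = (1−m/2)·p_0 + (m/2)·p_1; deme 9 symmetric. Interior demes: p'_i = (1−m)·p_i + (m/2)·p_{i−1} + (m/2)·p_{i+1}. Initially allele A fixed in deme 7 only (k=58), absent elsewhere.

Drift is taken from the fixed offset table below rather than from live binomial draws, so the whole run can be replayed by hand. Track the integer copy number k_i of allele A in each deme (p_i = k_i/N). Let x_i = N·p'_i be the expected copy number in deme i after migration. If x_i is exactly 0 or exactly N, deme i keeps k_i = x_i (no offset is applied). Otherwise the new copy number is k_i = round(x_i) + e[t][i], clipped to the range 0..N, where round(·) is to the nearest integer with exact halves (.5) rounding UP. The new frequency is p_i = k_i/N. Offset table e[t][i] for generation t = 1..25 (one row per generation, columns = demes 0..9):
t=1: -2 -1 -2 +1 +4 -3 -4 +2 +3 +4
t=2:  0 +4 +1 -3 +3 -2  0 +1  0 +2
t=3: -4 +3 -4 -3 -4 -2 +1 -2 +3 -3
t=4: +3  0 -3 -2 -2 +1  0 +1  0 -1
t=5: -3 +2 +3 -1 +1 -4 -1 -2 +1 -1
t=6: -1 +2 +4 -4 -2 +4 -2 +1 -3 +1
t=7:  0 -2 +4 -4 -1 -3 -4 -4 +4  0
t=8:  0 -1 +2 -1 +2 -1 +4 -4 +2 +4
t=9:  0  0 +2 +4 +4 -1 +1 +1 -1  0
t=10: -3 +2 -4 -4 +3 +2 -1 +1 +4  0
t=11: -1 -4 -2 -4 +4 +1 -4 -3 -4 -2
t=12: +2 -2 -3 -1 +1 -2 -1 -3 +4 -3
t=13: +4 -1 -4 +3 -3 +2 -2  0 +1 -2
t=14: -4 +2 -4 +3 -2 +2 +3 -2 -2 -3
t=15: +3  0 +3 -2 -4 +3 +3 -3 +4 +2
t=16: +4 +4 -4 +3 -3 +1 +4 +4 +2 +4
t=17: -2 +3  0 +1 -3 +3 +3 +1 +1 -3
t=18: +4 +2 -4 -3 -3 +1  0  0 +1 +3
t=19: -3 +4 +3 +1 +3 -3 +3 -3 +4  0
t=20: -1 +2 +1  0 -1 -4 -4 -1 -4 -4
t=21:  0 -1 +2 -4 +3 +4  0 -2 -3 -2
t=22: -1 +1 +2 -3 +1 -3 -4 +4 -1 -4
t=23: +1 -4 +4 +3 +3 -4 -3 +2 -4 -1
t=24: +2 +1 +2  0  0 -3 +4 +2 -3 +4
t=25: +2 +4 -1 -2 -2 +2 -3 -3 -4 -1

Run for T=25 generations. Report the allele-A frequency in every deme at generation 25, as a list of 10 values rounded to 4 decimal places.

t=0: k=[0 0 0 0 0 0 0 58 0 0]
t=1: x=[0.0000 0.0000 0.0000 0.0000 0.0000 0.0000 0.8700 56.2600 0.8700 0.0000] k=[0 0 0 0 0 0 0 58 4 0]
t=2: x=[0.0000 0.0000 0.0000 0.0000 0.0000 0.0000 0.8700 56.3200 4.7500 0.0600] k=[0 0 0 0 0 0 1 57 5 2]
t=3: x=[0.0000 0.0000 0.0000 0.0000 0.0000 0.0150 1.8250 55.3800 5.7350 2.0450] k=[0 0 0 0 0 0 3 53 9 0]
t=4: x=[0.0000 0.0000 0.0000 0.0000 0.0000 0.0450 3.7050 51.5900 9.5250 0.1350] k=[0 0 0 0 0 1 4 53 10 0]
t=5: x=[0.0000 0.0000 0.0000 0.0000 0.0150 1.0300 4.6900 51.6200 10.4950 0.1500] k=[0 0 0 0 1 0 4 50 11 0]
t=6: x=[0.0000 0.0000 0.0000 0.0150 0.9700 0.0750 4.6300 48.7250 11.4200 0.1650] k=[0 0 0 0 0 4 3 50 8 1]
t=7: x=[0.0000 0.0000 0.0000 0.0000 0.0600 3.9250 3.7200 48.6650 8.5250 1.1050] k=[0 0 0 0 0 1 0 45 13 1]
t=8: x=[0.0000 0.0000 0.0000 0.0000 0.0150 0.9700 0.6900 43.8450 13.3000 1.1800] k=[0 0 0 0 2 0 5 40 15 5]
t=9: x=[0.0000 0.0000 0.0000 0.0300 1.9400 0.1050 5.4500 39.1000 15.2250 5.1500] k=[0 0 0 4 6 0 6 40 14 5]
t=10: x=[0.0000 0.0000 0.0600 3.9700 5.8800 0.1800 6.4200 39.1000 14.2550 5.1350] k=[0 0 0 0 9 2 5 40 18 5]
t=11: x=[0.0000 0.0000 0.0000 0.1350 8.7600 2.1500 5.4800 39.1450 18.1350 5.1950] k=[0 0 0 0 13 3 1 36 14 3]
t=12: x=[0.0000 0.0000 0.0000 0.1950 12.6550 3.1200 1.5550 35.1450 14.1650 3.1650] k=[0 0 0 0 14 1 1 32 18 0]
t=13: x=[0.0000 0.0000 0.0000 0.2100 13.5950 1.1950 1.4650 31.3250 17.9400 0.2700] k=[0 0 0 3 11 3 0 31 19 0]
t=14: x=[0.0000 0.0000 0.0450 3.0750 10.7600 3.0750 0.5100 30.3550 18.8950 0.2850] k=[0 0 0 6 9 5 4 28 17 0]
t=15: x=[0.0000 0.0000 0.0900 5.9550 8.8950 5.0450 4.3750 27.4750 16.9100 0.2550] k=[0 0 3 4 5 8 7 24 21 2]
t=16: x=[0.0000 0.0450 2.9700 4.0000 5.0300 7.9400 7.2700 23.7000 20.7600 2.2850] k=[0 4 0 7 2 9 11 28 23 6]
t=17: x=[0.0600 3.8800 0.1650 6.8200 2.1800 8.9250 11.2250 27.6700 22.8200 6.2550] k=[0 7 0 8 0 12 14 29 24 3]
t=18: x=[0.1050 6.7900 0.2250 7.7600 0.3000 11.8500 14.1950 28.7000 23.7600 3.3150] k=[4 9 0 5 0 13 14 29 25 6]
t=19: x=[4.0750 8.7900 0.2100 4.8500 0.2700 12.8200 14.2100 28.7150 24.7750 6.2850] k=[1 13 3 6 3 10 17 26 29 6]
t=20: x=[1.1800 12.6700 3.1950 5.9100 3.1500 10.0000 17.0300 25.9100 28.6100 6.3450] k=[0 15 4 6 2 6 13 25 25 2]
t=21: x=[0.2250 14.6100 4.1950 5.9100 2.1200 6.0450 13.0750 24.8200 24.6550 2.3450] k=[0 14 6 2 5 10 13 23 22 0]
t=22: x=[0.2100 13.6700 6.0600 2.1050 5.0300 9.9700 13.1050 22.8350 21.6850 0.3300] k=[0 15 8 0 6 7 9 27 21 0]
t=23: x=[0.2250 14.6700 7.9850 0.2100 5.9250 7.0150 9.2400 26.6400 20.7750 0.3150] k=[1 11 12 3 9 3 6 29 17 0]
t=24: x=[1.1500 10.8650 11.8500 3.2250 8.8200 3.1350 6.3000 28.4750 16.9250 0.2550] k=[3 12 14 3 9 0 10 30 14 4]
t=25: x=[3.1350 11.8950 13.8050 3.2550 8.7750 0.2850 10.1500 29.4600 14.0900 4.1500] k=[5 16 13 1 7 2 7 26 10 3]

[0.0862, 0.2759, 0.2241, 0.0172, 0.1207, 0.0345, 0.1207, 0.4483, 0.1724, 0.0517]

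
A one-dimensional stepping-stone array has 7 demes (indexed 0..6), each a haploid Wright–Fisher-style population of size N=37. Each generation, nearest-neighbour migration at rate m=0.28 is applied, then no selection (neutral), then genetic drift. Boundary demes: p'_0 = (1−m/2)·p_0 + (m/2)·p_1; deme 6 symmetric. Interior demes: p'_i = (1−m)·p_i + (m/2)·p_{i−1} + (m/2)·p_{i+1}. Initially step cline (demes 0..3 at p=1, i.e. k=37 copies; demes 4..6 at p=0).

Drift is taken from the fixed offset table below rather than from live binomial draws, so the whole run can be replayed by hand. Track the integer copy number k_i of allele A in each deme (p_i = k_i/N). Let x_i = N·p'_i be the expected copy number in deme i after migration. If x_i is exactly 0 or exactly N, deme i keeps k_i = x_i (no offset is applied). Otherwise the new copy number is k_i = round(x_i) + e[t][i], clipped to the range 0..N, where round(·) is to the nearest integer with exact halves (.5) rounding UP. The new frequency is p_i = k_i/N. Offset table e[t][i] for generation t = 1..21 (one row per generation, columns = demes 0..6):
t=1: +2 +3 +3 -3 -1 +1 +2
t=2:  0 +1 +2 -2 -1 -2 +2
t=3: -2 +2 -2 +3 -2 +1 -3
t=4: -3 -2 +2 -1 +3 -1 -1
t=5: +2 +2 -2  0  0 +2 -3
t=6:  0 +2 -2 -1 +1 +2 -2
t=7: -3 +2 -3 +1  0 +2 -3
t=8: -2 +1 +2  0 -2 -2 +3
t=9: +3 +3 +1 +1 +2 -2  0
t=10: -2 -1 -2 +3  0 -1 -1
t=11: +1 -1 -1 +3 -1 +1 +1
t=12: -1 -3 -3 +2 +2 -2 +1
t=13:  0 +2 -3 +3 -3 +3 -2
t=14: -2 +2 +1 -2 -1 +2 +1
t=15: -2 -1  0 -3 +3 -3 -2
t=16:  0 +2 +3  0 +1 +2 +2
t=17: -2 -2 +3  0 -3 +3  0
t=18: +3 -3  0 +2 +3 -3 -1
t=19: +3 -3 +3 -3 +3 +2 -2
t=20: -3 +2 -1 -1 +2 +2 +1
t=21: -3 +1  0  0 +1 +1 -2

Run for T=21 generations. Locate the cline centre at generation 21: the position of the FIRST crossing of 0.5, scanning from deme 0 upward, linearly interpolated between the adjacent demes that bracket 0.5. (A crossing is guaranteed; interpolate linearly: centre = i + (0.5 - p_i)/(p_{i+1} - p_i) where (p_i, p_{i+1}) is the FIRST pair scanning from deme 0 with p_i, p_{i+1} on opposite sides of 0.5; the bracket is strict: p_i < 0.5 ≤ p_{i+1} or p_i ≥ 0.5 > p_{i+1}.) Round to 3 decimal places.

t=0: k=[37 37 37 37 0 0 0]
t=1: x=[37.0000 37.0000 37.0000 31.8200 5.1800 0.0000 0.0000] k=[37 37 37 29 4 0 0]
t=2: x=[37.0000 37.0000 35.8800 26.6200 6.9400 0.5600 0.0000] k=[37 37 37 25 6 0 0]
t=3: x=[37.0000 37.0000 35.3200 24.0200 7.8200 0.8400 0.0000] k=[37 37 33 27 6 2 0]
t=4: x=[37.0000 36.4400 32.7200 24.9000 8.3800 2.2800 0.2800] k=[37 34 35 24 11 1 0]
t=5: x=[36.5800 34.5600 33.3200 23.7200 11.4200 2.2600 0.1400] k=[37 37 31 24 11 4 0]
t=6: x=[37.0000 36.1600 30.8600 23.1600 11.8400 4.4200 0.5600] k=[37 37 29 22 13 6 0]
t=7: x=[37.0000 35.8800 29.1400 21.7200 13.2800 6.1400 0.8400] k=[37 37 26 23 13 8 0]
t=8: x=[37.0000 35.4600 27.1200 22.0200 13.7000 7.5800 1.1200] k=[37 36 29 22 12 6 4]
t=9: x=[36.8600 35.1600 29.0000 21.5800 12.5600 6.5600 4.2800] k=[37 37 30 23 15 5 4]
t=10: x=[37.0000 36.0200 30.0000 22.8600 14.7200 6.2600 4.1400] k=[37 35 28 26 15 5 3]
t=11: x=[36.7200 34.3000 28.7000 24.7400 15.1400 6.1200 3.2800] k=[37 33 28 28 14 7 4]
t=12: x=[36.4400 32.8600 28.7000 26.0400 14.9800 7.5600 4.4200] k=[35 30 26 28 17 6 5]
t=13: x=[34.3000 30.1400 26.8400 26.1800 17.0000 7.4000 5.1400] k=[34 32 24 29 14 10 3]
t=14: x=[33.7200 31.1600 25.8200 26.2000 15.5400 9.5800 3.9800] k=[32 33 27 24 15 12 5]
t=15: x=[32.1400 32.0200 27.4200 23.1600 15.8400 11.4400 5.9800] k=[30 31 27 20 19 8 4]
t=16: x=[30.1400 30.3000 26.5800 20.8400 17.6000 8.9800 4.5600] k=[30 32 30 21 19 11 7]
t=17: x=[30.2800 31.4400 29.0200 21.9800 18.1600 11.5600 7.5600] k=[28 29 32 22 15 15 8]
t=18: x=[28.1400 29.2800 30.1800 22.4200 15.9800 14.0200 8.9800] k=[31 26 30 24 19 11 8]
t=19: x=[30.3000 27.2600 28.6000 24.1400 18.5800 11.7000 8.4200] k=[33 24 32 21 22 14 6]
t=20: x=[31.7400 26.3800 29.3400 22.6800 20.7400 14.0000 7.1200] k=[29 28 28 22 23 16 8]
t=21: x=[28.8600 28.1400 27.1600 22.9800 21.8800 15.8600 9.1200] k=[26 29 27 23 23 17 7]

4.750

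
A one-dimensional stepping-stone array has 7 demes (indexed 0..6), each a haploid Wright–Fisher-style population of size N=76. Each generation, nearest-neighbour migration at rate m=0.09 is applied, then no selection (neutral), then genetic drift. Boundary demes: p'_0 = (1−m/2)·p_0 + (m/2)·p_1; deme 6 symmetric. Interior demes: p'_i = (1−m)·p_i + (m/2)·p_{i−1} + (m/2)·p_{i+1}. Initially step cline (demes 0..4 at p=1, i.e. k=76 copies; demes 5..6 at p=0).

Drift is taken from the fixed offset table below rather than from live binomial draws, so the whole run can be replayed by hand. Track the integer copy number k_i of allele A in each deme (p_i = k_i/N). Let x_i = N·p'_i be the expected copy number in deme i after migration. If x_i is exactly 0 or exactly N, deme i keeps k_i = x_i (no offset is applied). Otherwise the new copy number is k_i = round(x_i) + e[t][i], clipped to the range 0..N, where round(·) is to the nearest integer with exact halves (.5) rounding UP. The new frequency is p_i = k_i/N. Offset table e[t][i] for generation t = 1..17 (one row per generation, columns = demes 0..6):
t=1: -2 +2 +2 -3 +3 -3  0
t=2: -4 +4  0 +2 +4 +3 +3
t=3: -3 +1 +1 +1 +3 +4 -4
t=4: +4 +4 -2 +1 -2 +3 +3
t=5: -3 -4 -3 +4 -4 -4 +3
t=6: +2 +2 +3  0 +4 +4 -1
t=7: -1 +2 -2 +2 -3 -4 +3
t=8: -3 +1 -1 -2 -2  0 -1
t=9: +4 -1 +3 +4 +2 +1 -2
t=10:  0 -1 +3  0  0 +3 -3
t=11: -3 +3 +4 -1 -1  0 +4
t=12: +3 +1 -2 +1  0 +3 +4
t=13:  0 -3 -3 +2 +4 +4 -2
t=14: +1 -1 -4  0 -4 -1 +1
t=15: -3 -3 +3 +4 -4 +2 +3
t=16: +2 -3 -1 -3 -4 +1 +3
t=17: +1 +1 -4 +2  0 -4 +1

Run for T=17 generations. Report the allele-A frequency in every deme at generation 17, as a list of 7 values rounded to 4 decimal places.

[1.0000, 0.8947, 0.8553, 0.9605, 0.6447, 0.4342, 0.3553]

t=0: k=[76 76 76 76 76 0 0]
t=1: x=[76.0000 76.0000 76.0000 76.0000 72.5800 3.4200 0.0000] k=[76 76 76 76 76 0 0]
t=2: x=[76.0000 76.0000 76.0000 76.0000 72.5800 3.4200 0.0000] k=[76 76 76 76 76 6 0]
t=3: x=[76.0000 76.0000 76.0000 76.0000 72.8500 8.8800 0.2700] k=[76 76 76 76 76 13 0]
t=4: x=[76.0000 76.0000 76.0000 76.0000 73.1650 15.2500 0.5850] k=[76 76 76 76 71 18 4]
t=5: x=[76.0000 76.0000 76.0000 75.7750 68.8400 19.7550 4.6300] k=[76 76 76 76 65 16 8]
t=6: x=[76.0000 76.0000 76.0000 75.5050 63.2900 17.8450 8.3600] k=[76 76 76 76 67 22 7]
t=7: x=[76.0000 76.0000 76.0000 75.5950 65.3800 23.3500 7.6750] k=[76 76 76 76 62 19 11]
t=8: x=[76.0000 76.0000 76.0000 75.3700 60.6950 20.5750 11.3600] k=[76 76 76 73 59 21 10]
t=9: x=[76.0000 76.0000 75.8650 72.5050 57.9200 22.2150 10.4950] k=[76 76 76 76 60 23 8]
t=10: x=[76.0000 76.0000 76.0000 75.2800 59.0550 23.9900 8.6750] k=[76 76 76 75 59 27 6]
t=11: x=[76.0000 76.0000 75.9550 74.3250 58.2800 27.4950 6.9450] k=[76 76 76 73 57 27 11]
t=12: x=[76.0000 76.0000 75.8650 72.4150 56.3700 27.6300 11.7200] k=[76 76 74 73 56 31 16]
t=13: x=[76.0000 75.9100 74.0450 72.2800 55.6400 31.4500 16.6750] k=[76 73 71 74 60 35 15]
t=14: x=[75.8650 73.0450 71.2250 73.2350 59.5050 35.2250 15.9000] k=[76 72 67 73 56 34 17]
t=15: x=[75.8200 71.9550 67.4950 71.9650 55.7750 34.2250 17.7650] k=[73 69 70 76 52 36 21]
t=16: x=[72.8200 69.2250 70.2250 74.6500 52.3600 36.0450 21.6750] k=[75 66 69 72 48 37 25]
t=17: x=[74.5950 66.5400 69.0000 70.7850 48.5850 36.9550 25.5400] k=[76 68 65 73 49 33 27]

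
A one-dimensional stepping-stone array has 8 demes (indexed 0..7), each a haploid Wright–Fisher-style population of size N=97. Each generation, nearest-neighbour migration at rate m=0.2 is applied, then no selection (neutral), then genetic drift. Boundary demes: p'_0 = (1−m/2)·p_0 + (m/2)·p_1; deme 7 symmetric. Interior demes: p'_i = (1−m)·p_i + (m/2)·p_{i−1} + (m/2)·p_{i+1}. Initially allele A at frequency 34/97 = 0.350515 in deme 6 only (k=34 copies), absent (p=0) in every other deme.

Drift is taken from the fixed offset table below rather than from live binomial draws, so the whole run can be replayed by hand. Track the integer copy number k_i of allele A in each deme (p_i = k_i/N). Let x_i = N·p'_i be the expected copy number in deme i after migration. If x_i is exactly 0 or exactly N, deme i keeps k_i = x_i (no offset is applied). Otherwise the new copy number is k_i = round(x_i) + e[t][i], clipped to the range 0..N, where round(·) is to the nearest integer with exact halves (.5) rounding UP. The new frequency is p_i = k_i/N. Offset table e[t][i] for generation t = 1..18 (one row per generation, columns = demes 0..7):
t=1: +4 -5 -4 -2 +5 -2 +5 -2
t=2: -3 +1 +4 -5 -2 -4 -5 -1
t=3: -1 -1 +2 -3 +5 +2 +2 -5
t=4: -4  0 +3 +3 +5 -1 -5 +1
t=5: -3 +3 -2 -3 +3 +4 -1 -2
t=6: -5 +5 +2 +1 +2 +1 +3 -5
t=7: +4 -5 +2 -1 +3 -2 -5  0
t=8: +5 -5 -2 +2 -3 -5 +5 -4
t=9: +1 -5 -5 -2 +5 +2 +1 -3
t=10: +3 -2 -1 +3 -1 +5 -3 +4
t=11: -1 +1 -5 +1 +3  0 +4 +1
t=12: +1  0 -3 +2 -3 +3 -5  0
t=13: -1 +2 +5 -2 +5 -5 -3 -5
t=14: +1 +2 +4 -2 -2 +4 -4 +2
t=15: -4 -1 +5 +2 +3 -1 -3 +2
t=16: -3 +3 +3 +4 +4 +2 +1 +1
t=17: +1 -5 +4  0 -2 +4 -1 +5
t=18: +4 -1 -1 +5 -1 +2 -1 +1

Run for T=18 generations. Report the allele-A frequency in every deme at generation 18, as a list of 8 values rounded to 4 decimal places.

[0.0619, 0.0206, 0.1546, 0.1959, 0.1340, 0.1649, 0.0412, 0.1134]

t=0: k=[0 0 0 0 0 0 34 0]
t=1: x=[0.0000 0.0000 0.0000 0.0000 0.0000 3.4000 27.2000 3.4000] k=[0 0 0 0 0 1 32 1]
t=2: x=[0.0000 0.0000 0.0000 0.0000 0.1000 4.0000 25.8000 4.1000] k=[0 0 0 0 0 0 21 3]
t=3: x=[0.0000 0.0000 0.0000 0.0000 0.0000 2.1000 17.1000 4.8000] k=[0 0 0 0 0 4 19 0]
t=4: x=[0.0000 0.0000 0.0000 0.0000 0.4000 5.1000 15.6000 1.9000] k=[0 0 0 0 5 4 11 3]
t=5: x=[0.0000 0.0000 0.0000 0.5000 4.4000 4.8000 9.5000 3.8000] k=[0 0 0 0 7 9 9 2]
t=6: x=[0.0000 0.0000 0.0000 0.7000 6.5000 8.8000 8.3000 2.7000] k=[0 0 0 2 9 10 11 0]
t=7: x=[0.0000 0.0000 0.2000 2.5000 8.4000 10.0000 9.8000 1.1000] k=[0 0 2 2 11 8 5 1]
t=8: x=[0.0000 0.2000 1.8000 2.9000 9.8000 8.0000 4.9000 1.4000] k=[0 0 0 5 7 3 10 0]
t=9: x=[0.0000 0.0000 0.5000 4.7000 6.4000 4.1000 8.3000 1.0000] k=[0 0 0 3 11 6 9 0]
t=10: x=[0.0000 0.0000 0.3000 3.5000 9.7000 6.8000 7.8000 0.9000] k=[0 0 0 7 9 12 5 5]
t=11: x=[0.0000 0.0000 0.7000 6.5000 9.1000 11.0000 5.7000 5.0000] k=[0 0 0 8 12 11 10 6]
t=12: x=[0.0000 0.0000 0.8000 7.6000 11.5000 11.0000 9.7000 6.4000] k=[0 0 0 10 9 14 5 6]
t=13: x=[0.0000 0.0000 1.0000 8.9000 9.6000 12.6000 6.0000 5.9000] k=[0 0 6 7 15 8 3 1]
t=14: x=[0.0000 0.6000 5.5000 7.7000 13.5000 8.2000 3.3000 1.2000] k=[0 3 10 6 12 12 0 3]
t=15: x=[0.3000 3.4000 8.9000 7.0000 11.4000 10.8000 1.5000 2.7000] k=[0 2 14 9 14 10 0 5]
t=16: x=[0.2000 3.0000 12.3000 10.0000 13.1000 9.4000 1.5000 4.5000] k=[0 6 15 14 17 11 3 6]
t=17: x=[0.6000 6.3000 14.0000 14.4000 16.1000 10.8000 4.1000 5.7000] k=[2 1 18 14 14 15 3 11]
t=18: x=[1.9000 2.8000 15.9000 14.4000 14.1000 13.7000 5.0000 10.2000] k=[6 2 15 19 13 16 4 11]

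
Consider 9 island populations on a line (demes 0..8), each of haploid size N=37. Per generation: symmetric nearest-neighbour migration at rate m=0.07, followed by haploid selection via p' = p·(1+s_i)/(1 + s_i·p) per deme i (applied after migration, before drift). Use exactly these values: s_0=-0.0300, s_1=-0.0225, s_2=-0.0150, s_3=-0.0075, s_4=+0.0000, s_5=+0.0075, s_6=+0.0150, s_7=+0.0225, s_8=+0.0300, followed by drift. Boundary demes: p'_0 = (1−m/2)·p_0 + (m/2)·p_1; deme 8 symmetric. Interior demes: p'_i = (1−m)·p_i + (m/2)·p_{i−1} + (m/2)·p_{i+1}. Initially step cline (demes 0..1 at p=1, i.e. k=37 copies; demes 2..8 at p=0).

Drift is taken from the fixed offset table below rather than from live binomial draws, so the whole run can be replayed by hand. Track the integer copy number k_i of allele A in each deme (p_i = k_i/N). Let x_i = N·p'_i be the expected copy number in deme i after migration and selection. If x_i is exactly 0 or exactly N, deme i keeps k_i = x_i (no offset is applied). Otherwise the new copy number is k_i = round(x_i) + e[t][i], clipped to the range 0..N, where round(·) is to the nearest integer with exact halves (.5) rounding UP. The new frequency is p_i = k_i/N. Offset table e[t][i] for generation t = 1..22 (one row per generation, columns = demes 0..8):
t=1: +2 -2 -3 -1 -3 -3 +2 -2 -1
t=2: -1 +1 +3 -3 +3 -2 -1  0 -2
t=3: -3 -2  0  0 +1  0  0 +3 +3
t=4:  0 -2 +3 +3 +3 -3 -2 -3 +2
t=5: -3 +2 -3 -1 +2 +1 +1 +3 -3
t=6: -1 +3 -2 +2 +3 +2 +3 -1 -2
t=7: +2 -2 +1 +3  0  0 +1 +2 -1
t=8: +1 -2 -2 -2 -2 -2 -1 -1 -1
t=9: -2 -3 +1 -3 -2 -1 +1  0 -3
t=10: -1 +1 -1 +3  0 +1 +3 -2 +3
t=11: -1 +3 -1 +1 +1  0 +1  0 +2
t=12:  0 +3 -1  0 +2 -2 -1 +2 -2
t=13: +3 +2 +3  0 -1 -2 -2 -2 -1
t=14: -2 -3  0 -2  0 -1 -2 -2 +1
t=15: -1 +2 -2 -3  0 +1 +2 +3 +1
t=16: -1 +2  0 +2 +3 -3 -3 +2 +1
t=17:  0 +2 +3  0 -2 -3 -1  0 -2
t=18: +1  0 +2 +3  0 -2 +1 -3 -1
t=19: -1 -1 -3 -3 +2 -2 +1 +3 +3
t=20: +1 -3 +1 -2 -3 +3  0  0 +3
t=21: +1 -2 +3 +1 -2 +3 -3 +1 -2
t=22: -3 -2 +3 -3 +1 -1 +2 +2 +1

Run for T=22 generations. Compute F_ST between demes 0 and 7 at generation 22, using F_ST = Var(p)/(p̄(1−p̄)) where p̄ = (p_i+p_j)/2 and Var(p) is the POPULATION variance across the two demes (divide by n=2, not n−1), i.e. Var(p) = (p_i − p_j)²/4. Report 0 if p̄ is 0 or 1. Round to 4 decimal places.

t=0: k=[37 37 0 0 0 0 0 0 0]
t=1: x=[37.0000 35.6763 1.2762 0.0000 0.0000 0.0000 0.0000 0.0000 0.0000] k=[37 34 0 0 0 0 0 0 0]
t=2: x=[36.8918 32.8316 1.1727 0.0000 0.0000 0.0000 0.0000 0.0000 0.0000] k=[36 34 4 0 0 0 0 0 0]
t=3: x=[35.8979 32.9384 4.8460 0.1390 0.0000 0.0000 0.0000 0.0000 0.0000] k=[33 31 5 0 0 0 0 0 0]
t=4: x=[32.8183 30.0322 5.6621 0.1737 0.0000 0.0000 0.0000 0.0000 0.0000] k=[33 28 9 3 0 0 0 0 0]
t=5: x=[32.7108 27.3485 9.3490 3.0837 0.1050 0.0000 0.0000 0.0000 0.0000] k=[30 29 6 2 2 0 0 0 0]
t=6: x=[29.7898 28.0768 6.5828 2.1249 1.9300 0.0705 0.0000 0.0000 0.0000] k=[29 31 5 4 5 2 0 0 0]
t=7: x=[28.8786 29.8902 5.8007 4.0428 4.8600 2.0494 0.0710 0.0000 0.0000] k=[31 28 7 7 5 2 1 0 0]
t=8: x=[30.7381 27.2070 7.6429 6.8877 4.9650 2.0847 1.0146 0.0358 0.0000] k=[32 25 6 5 3 0 0 0 0]
t=9: x=[31.6164 24.3915 6.5482 4.9327 2.9650 0.1058 0.0000 0.0000 0.0000] k=[30 21 8 2 1 0 0 0 0]
t=10: x=[29.5046 20.6526 8.1486 2.1596 1.0000 0.0353 0.0000 0.0000 0.0000] k=[29 22 7 5 1 1 0 0 0]
t=11: x=[28.5582 21.5155 7.3654 4.8979 1.1400 0.9720 0.0355 0.0000 0.0000] k=[28 25 6 6 2 1 1 0 0]
t=12: x=[27.6843 24.2505 6.5828 5.8230 2.1050 1.0425 0.9791 0.0358 0.0000] k=[28 27 6 6 4 0 0 2 0]
t=13: x=[27.7554 26.1261 6.6521 5.8926 3.9300 0.1410 0.0710 1.8997 0.0721] k=[31 28 10 6 3 0 0 0 0]
t=14: x=[30.7381 27.3132 10.3768 5.9971 3.0000 0.1058 0.0000 0.0000 0.0000] k=[29 24 10 4 3 0 0 0 0]
t=15: x=[28.6294 23.4904 10.1682 4.1472 2.9300 0.1058 0.0000 0.0000 0.0000] k=[28 25 8 1 3 1 0 0 0]
t=16: x=[27.6843 24.3210 8.2527 1.3055 2.8600 1.0425 0.0355 0.0000 0.0000] k=[27 26 8 3 6 0 0 0 0]
t=17: x=[26.7407 25.2231 8.3568 3.2576 5.6850 0.2116 0.0000 0.0000 0.0000] k=[27 27 11 3 4 0 0 0 0]
t=18: x=[26.7762 26.2674 11.1618 3.2923 3.8250 0.1410 0.0000 0.0000 0.0000] k=[28 26 13 6 4 0 0 0 0]
t=19: x=[27.7198 25.4349 13.0819 6.1364 3.9300 0.1410 0.0000 0.0000 0.0000] k=[27 24 10 3 6 0 0 0 0]
t=20: x=[26.6697 23.4200 10.1334 3.3271 5.6850 0.2116 0.0000 0.0000 0.0000] k=[28 20 11 1 3 3 0 0 0]
t=21: x=[27.5066 19.7556 10.8488 1.4098 2.9300 2.9150 0.1066 0.0000 0.0000] k=[29 18 14 2 1 6 0 0 0]
t=22: x=[28.4158 18.0346 13.5898 2.3683 1.2100 5.6507 0.2131 0.0000 0.0000] k=[25 16 17 0 2 5 2 0 0]

0.5102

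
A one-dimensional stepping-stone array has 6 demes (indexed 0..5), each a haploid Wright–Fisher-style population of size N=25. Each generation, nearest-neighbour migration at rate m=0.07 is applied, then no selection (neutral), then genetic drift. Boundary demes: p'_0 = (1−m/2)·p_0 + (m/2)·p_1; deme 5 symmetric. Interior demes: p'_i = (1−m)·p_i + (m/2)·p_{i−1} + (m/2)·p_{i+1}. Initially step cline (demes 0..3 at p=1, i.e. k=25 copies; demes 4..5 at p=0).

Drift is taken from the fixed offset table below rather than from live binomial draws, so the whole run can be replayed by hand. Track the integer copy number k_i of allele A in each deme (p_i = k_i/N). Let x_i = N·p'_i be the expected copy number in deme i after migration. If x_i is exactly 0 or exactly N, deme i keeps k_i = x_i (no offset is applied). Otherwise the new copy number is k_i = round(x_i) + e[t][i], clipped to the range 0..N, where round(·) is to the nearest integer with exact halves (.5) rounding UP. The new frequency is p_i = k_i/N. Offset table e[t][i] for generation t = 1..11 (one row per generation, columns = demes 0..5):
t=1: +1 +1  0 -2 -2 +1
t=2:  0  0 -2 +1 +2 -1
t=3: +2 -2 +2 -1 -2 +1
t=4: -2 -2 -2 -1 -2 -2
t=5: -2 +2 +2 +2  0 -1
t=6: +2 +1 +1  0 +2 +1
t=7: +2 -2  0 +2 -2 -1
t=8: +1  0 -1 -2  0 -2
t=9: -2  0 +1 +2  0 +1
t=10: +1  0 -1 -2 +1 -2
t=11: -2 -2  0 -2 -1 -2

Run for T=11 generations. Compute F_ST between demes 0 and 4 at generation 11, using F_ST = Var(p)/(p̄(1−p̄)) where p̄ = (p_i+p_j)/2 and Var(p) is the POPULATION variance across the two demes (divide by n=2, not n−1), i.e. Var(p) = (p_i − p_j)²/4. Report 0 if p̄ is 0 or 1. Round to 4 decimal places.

t=0: k=[25 25 25 25 0 0]
t=1: x=[25.0000 25.0000 25.0000 24.1250 0.8750 0.0000] k=[25 25 25 22 0 0]
t=2: x=[25.0000 25.0000 24.8950 21.3350 0.7700 0.0000] k=[25 25 23 22 3 0]
t=3: x=[25.0000 24.9300 23.0350 21.3700 3.5600 0.1050] k=[25 23 25 20 2 1]
t=4: x=[24.9300 23.1400 24.7550 19.5450 2.5950 1.0350] k=[23 21 23 19 1 0]
t=5: x=[22.9300 21.1400 22.7900 18.5100 1.5950 0.0350] k=[21 23 25 21 2 0]
t=6: x=[21.0700 23.0000 24.7900 20.4750 2.5950 0.0700] k=[23 24 25 20 5 1]
t=7: x=[23.0350 24.0000 24.7900 19.6500 5.3850 1.1400] k=[25 22 25 22 3 0]
t=8: x=[24.8950 22.2100 24.7900 21.4400 3.5600 0.1050] k=[25 22 24 19 4 0]
t=9: x=[24.8950 22.1750 23.7550 18.6500 4.3850 0.1400] k=[23 22 25 21 4 1]
t=10: x=[22.9650 22.1400 24.7550 20.5450 4.4900 1.1050] k=[24 22 24 19 5 0]
t=11: x=[23.9300 22.1400 23.7550 18.6850 5.3150 0.1750] k=[22 20 24 17 4 0]

0.5192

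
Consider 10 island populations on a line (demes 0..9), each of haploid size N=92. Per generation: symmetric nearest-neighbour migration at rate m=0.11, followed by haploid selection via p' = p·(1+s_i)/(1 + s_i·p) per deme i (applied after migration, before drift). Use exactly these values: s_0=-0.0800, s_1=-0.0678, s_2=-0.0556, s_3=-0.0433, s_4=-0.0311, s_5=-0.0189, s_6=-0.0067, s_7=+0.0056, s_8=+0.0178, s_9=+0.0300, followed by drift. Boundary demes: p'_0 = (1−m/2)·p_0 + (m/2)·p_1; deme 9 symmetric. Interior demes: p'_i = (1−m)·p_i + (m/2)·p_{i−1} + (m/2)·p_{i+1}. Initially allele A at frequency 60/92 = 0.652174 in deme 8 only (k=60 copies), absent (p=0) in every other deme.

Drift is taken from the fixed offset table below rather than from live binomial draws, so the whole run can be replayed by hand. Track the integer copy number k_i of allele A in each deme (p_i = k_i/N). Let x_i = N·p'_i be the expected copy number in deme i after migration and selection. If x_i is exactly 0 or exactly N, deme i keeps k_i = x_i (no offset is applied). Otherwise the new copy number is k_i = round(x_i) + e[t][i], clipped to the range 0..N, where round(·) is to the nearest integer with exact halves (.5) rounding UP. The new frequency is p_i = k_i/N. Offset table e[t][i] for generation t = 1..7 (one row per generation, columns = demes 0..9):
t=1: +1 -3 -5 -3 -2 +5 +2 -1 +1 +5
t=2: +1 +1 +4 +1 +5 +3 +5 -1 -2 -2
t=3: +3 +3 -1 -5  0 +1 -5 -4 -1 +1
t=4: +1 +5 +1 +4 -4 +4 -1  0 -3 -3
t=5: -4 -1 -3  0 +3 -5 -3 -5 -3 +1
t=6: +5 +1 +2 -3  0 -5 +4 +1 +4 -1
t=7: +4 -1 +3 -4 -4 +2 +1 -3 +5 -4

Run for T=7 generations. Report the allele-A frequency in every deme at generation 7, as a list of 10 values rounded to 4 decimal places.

[0.0000, 0.0000, 0.0000, 0.0000, 0.0000, 0.0217, 0.0543, 0.0326, 0.3804, 0.1196]

t=0: k=[0 0 0 0 0 0 0 0 60 0]
t=1: x=[0.0000 0.0000 0.0000 0.0000 0.0000 0.0000 0.0000 3.3178 53.7947 3.3953] k=[0 0 0 0 0 0 0 2 55 8]
t=2: x=[0.0000 0.0000 0.0000 0.0000 0.0000 0.0000 0.1093 4.8305 49.9032 10.8650] k=[0 0 0 0 0 0 5 4 48 9]
t=3: x=[0.0000 0.0000 0.0000 0.0000 0.0000 0.2698 4.6403 6.5087 43.8397 11.4378] k=[0 0 0 0 0 1 0 3 43 12]
t=4: x=[0.0000 0.0000 0.0000 0.0000 0.0533 0.8733 0.2185 5.0616 39.4922 14.0533] k=[0 0 0 0 0 5 0 5 36 11]
t=5: x=[0.0000 0.0000 0.0000 0.0000 0.2665 4.3699 0.5463 6.4635 33.2939 12.6950] k=[0 0 0 0 3 0 0 1 30 14]
t=6: x=[0.0000 0.0000 0.0000 0.1579 2.5893 0.1619 0.0546 2.5538 27.8665 15.2524] k=[0 0 0 0 3 0 4 4 32 14]
t=7: x=[0.0000 0.0000 0.0000 0.1579 2.5893 0.3778 3.7557 5.5691 29.8245 15.3646] k=[0 0 0 0 0 2 5 3 35 11]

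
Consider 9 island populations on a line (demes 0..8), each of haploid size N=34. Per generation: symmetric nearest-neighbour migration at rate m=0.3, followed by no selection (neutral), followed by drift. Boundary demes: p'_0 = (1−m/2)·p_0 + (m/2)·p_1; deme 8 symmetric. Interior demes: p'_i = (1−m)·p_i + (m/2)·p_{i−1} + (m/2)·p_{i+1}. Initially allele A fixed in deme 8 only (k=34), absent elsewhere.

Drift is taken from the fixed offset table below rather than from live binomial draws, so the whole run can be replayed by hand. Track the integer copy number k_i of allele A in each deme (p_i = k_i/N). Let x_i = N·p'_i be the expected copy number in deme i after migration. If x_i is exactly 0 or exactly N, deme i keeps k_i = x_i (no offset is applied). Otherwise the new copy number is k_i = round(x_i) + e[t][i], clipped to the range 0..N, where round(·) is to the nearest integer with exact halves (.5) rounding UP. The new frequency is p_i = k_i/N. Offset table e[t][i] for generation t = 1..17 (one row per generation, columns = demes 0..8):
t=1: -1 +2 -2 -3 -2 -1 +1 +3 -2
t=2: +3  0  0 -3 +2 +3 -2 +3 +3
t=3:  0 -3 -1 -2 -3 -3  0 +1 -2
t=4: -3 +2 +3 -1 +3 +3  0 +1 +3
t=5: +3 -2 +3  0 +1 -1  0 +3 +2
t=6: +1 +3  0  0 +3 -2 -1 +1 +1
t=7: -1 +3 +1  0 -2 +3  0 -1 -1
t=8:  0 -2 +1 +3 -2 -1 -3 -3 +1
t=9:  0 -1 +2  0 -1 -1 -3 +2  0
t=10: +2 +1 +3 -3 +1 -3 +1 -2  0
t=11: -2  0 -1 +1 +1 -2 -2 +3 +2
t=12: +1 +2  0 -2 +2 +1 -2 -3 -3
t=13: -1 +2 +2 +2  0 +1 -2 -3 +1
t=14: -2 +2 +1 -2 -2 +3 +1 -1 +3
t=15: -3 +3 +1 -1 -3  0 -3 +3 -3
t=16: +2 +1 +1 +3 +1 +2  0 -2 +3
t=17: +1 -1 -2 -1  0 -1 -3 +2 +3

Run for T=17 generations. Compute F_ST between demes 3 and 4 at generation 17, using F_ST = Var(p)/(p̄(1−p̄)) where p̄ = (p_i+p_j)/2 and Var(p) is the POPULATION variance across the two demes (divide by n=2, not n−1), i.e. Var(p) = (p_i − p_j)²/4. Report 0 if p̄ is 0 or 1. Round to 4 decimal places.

0.0023

t=0: k=[0 0 0 0 0 0 0 0 34]
t=1: x=[0.0000 0.0000 0.0000 0.0000 0.0000 0.0000 0.0000 5.1000 28.9000] k=[0 0 0 0 0 0 0 8 27]
t=2: x=[0.0000 0.0000 0.0000 0.0000 0.0000 0.0000 1.2000 9.6500 24.1500] k=[0 0 0 0 0 0 0 13 27]
t=3: x=[0.0000 0.0000 0.0000 0.0000 0.0000 0.0000 1.9500 13.1500 24.9000] k=[0 0 0 0 0 0 2 14 23]
t=4: x=[0.0000 0.0000 0.0000 0.0000 0.0000 0.3000 3.5000 13.5500 21.6500] k=[0 0 0 0 0 3 4 15 25]
t=5: x=[0.0000 0.0000 0.0000 0.0000 0.4500 2.7000 5.5000 14.8500 23.5000] k=[0 0 0 0 1 2 6 18 26]
t=6: x=[0.0000 0.0000 0.0000 0.1500 1.0000 2.4500 7.2000 17.4000 24.8000] k=[0 0 0 0 4 0 6 18 26]
t=7: x=[0.0000 0.0000 0.0000 0.6000 2.8000 1.5000 6.9000 17.4000 24.8000] k=[0 0 0 1 1 5 7 16 24]
t=8: x=[0.0000 0.0000 0.1500 0.8500 1.6000 4.7000 8.0500 15.8500 22.8000] k=[0 0 1 4 0 4 5 13 24]
t=9: x=[0.0000 0.1500 1.3000 2.9500 1.2000 3.5500 6.0500 13.4500 22.3500] k=[0 0 3 3 0 3 3 15 22]
t=10: x=[0.0000 0.4500 2.5500 2.5500 0.9000 2.5500 4.8000 14.2500 20.9500] k=[0 1 6 0 2 0 6 12 21]
t=11: x=[0.1500 1.6000 4.3500 1.2000 1.4000 1.2000 6.0000 12.4500 19.6500] k=[0 2 3 2 2 0 4 15 22]
t=12: x=[0.3000 1.8500 2.7000 2.1500 1.7000 0.9000 5.0500 14.4000 20.9500] k=[1 4 3 0 4 2 3 11 18]
t=13: x=[1.4500 3.4000 2.7000 1.0500 3.1000 2.4500 4.0500 10.8500 16.9500] k=[0 5 5 3 3 3 2 8 18]
t=14: x=[0.7500 4.2500 4.7000 3.3000 3.0000 2.8500 3.0500 8.6000 16.5000] k=[0 6 6 1 1 6 4 8 20]
t=15: x=[0.9000 5.1000 5.2500 1.7500 1.7500 4.9500 4.9000 9.2000 18.2000] k=[0 8 6 1 0 5 2 12 15]
t=16: x=[1.2000 6.5000 5.5500 1.6000 0.9000 3.8000 3.9500 10.9500 14.5500] k=[3 8 7 5 2 6 4 9 18]
t=17: x=[3.7500 7.1000 6.8500 4.8500 3.0500 5.1000 5.0500 9.6000 16.6500] k=[5 6 5 4 3 4 2 12 20]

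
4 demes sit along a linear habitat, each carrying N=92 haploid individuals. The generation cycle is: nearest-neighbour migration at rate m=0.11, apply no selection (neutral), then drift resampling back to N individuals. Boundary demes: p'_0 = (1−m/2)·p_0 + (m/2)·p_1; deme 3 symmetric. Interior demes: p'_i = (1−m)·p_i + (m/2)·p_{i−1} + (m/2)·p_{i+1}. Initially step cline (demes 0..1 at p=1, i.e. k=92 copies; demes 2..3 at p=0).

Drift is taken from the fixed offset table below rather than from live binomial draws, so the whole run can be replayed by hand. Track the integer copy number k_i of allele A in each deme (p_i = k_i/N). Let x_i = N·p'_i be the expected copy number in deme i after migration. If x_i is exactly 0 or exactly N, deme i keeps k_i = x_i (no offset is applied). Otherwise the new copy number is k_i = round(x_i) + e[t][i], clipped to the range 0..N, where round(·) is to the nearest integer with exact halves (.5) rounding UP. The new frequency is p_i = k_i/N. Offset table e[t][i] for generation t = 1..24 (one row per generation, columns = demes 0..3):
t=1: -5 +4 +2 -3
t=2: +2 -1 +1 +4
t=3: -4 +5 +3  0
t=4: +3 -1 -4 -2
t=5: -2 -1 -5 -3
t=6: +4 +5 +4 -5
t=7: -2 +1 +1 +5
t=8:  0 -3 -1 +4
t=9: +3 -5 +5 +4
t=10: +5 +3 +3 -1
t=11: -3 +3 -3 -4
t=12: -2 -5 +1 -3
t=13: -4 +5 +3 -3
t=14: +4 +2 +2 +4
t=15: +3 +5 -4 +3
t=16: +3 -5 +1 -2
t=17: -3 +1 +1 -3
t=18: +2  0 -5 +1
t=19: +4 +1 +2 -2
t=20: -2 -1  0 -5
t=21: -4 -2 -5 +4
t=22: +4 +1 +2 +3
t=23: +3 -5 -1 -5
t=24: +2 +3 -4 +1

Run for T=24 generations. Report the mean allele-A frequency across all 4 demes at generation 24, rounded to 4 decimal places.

0.5435

t=0: k=[92 92 0 0]
t=1: x=[92.0000 86.9400 5.0600 0.0000] k=[92 91 7 0]
t=2: x=[91.9450 86.4350 11.2350 0.3850] k=[92 85 12 4]
t=3: x=[91.6150 81.3700 15.5750 4.4400] k=[88 86 19 4]
t=4: x=[87.8900 82.4250 21.8600 4.8250] k=[91 81 18 3]
t=5: x=[90.4500 78.0850 20.6400 3.8250] k=[88 77 16 1]
t=6: x=[87.3950 74.2500 18.5300 1.8250] k=[91 79 23 0]
t=7: x=[90.3400 76.5800 24.8150 1.2650] k=[88 78 26 6]
t=8: x=[87.4500 75.6900 27.7600 7.1000] k=[87 73 27 11]
t=9: x=[86.2300 71.2400 28.6500 11.8800] k=[89 66 34 16]
t=10: x=[87.7350 65.5050 34.7700 16.9900] k=[92 69 38 16]
t=11: x=[90.7350 68.5600 38.4950 17.2100] k=[88 72 35 13]
t=12: x=[87.1200 70.8450 35.8250 14.2100] k=[85 66 37 11]
t=13: x=[83.9550 65.4500 37.1650 12.4300] k=[80 70 40 9]
t=14: x=[79.4500 68.9000 39.9450 10.7050] k=[83 71 42 15]
t=15: x=[82.3400 70.0650 42.1100 16.4850] k=[85 75 38 19]
t=16: x=[84.4500 73.5150 38.9900 20.0450] k=[87 69 40 18]
t=17: x=[86.0100 68.3950 40.3850 19.2100] k=[83 69 41 16]
t=18: x=[82.2300 68.2300 41.1650 17.3750] k=[84 68 36 18]
t=19: x=[83.1200 67.1200 36.7700 18.9900] k=[87 68 39 17]
t=20: x=[85.9550 67.4500 39.3850 18.2100] k=[84 66 39 13]
t=21: x=[83.0100 65.5050 39.0550 14.4300] k=[79 64 34 18]
t=22: x=[78.1750 63.1750 34.7700 18.8800] k=[82 64 37 22]
t=23: x=[81.0100 63.5050 37.6600 22.8250] k=[84 59 37 18]
t=24: x=[82.6250 59.1650 37.1650 19.0450] k=[85 62 33 20]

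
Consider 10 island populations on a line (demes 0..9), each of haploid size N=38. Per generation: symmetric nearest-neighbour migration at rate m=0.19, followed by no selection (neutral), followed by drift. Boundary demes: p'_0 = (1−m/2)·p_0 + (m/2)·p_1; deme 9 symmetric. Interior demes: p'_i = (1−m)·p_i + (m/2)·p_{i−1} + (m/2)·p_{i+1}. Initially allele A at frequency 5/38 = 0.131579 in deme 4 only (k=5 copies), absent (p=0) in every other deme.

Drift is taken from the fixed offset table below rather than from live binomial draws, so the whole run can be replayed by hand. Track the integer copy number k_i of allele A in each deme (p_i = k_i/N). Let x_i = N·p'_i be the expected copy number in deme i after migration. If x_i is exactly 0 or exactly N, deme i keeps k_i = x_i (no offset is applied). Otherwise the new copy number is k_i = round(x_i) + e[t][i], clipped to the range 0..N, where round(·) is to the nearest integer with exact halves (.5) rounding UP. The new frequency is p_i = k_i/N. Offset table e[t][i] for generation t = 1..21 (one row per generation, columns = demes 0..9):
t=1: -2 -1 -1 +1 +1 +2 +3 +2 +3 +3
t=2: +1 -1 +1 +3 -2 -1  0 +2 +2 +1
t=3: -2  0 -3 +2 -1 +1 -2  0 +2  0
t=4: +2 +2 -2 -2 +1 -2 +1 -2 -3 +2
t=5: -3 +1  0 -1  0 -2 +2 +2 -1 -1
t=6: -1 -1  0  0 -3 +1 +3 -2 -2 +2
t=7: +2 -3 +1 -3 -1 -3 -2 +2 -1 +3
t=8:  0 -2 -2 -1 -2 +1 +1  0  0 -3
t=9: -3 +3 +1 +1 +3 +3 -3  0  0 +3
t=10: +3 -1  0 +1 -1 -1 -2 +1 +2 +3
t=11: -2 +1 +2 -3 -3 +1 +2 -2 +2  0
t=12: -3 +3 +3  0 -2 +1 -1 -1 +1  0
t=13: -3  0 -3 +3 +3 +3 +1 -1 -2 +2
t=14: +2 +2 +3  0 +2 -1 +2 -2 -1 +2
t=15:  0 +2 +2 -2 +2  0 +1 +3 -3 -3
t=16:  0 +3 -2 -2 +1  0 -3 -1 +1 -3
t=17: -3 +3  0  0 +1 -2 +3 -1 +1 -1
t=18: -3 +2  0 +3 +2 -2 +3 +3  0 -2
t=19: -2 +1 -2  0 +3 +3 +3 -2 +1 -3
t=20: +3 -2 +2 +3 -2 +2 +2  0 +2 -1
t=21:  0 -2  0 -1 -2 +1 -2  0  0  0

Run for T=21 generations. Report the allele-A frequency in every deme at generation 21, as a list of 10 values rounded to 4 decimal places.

t=0: k=[0 0 0 0 5 0 0 0 0 0]
t=1: x=[0.0000 0.0000 0.0000 0.4750 4.0500 0.4750 0.0000 0.0000 0.0000 0.0000] k=[0 0 0 1 5 2 0 0 0 0]
t=2: x=[0.0000 0.0000 0.0950 1.2850 4.3350 2.0950 0.1900 0.0000 0.0000 0.0000] k=[0 0 1 4 2 1 0 0 0 0]
t=3: x=[0.0000 0.0950 1.1900 3.5250 2.0950 1.0000 0.0950 0.0000 0.0000 0.0000] k=[0 0 0 6 1 2 0 0 0 0]
t=4: x=[0.0000 0.0000 0.5700 4.9550 1.5700 1.7150 0.1900 0.0000 0.0000 0.0000] k=[0 0 0 3 3 0 1 0 0 0]
t=5: x=[0.0000 0.0000 0.2850 2.7150 2.7150 0.3800 0.8100 0.0950 0.0000 0.0000] k=[0 0 0 2 3 0 3 2 0 0]
t=6: x=[0.0000 0.0000 0.1900 1.9050 2.6200 0.5700 2.6200 1.9050 0.1900 0.0000] k=[0 0 0 2 0 2 6 0 0 0]
t=7: x=[0.0000 0.0000 0.1900 1.6200 0.3800 2.1900 5.0500 0.5700 0.0000 0.0000] k=[0 0 1 0 0 0 3 3 0 0]
t=8: x=[0.0000 0.0950 0.8100 0.0950 0.0000 0.2850 2.7150 2.7150 0.2850 0.0000] k=[0 0 0 0 0 1 4 3 0 0]
t=9: x=[0.0000 0.0000 0.0000 0.0000 0.0950 1.1900 3.6200 2.8100 0.2850 0.0000] k=[0 0 0 0 3 4 1 3 0 0]
t=10: x=[0.0000 0.0000 0.0000 0.2850 2.8100 3.6200 1.4750 2.5250 0.2850 0.0000] k=[0 0 0 1 2 3 0 4 2 0]
t=11: x=[0.0000 0.0000 0.0950 1.0000 2.0000 2.6200 0.6650 3.4300 2.0000 0.1900] k=[0 0 2 0 0 4 3 1 4 0]
t=12: x=[0.0000 0.1900 1.6200 0.1900 0.3800 3.5250 2.9050 1.4750 3.3350 0.3800] k=[0 3 5 0 0 5 2 0 4 0]
t=13: x=[0.2850 2.9050 4.3350 0.4750 0.4750 4.2400 2.0950 0.5700 3.2400 0.3800] k=[0 3 1 3 3 7 3 0 1 2]
t=14: x=[0.2850 2.5250 1.3800 2.8100 3.3800 6.2400 3.0950 0.3800 1.0000 1.9050] k=[2 5 4 3 5 5 5 0 0 4]
t=15: x=[2.2850 4.6200 4.0000 3.2850 4.8100 5.0000 4.5250 0.4750 0.3800 3.6200] k=[2 7 6 1 7 5 6 3 0 1]
t=16: x=[2.4750 6.4300 5.6200 2.0450 6.2400 5.2850 5.6200 3.0000 0.3800 0.9050] k=[2 9 4 0 7 5 3 2 1 0]
t=17: x=[2.6650 7.8600 4.0950 1.0450 6.1450 5.0000 3.0950 2.0000 1.0000 0.0950] k=[0 11 4 1 7 3 6 1 2 0]
t=18: x=[1.0450 9.2900 4.3800 1.8550 6.0500 3.6650 5.2400 1.5700 1.7150 0.1900] k=[0 11 4 5 8 2 8 5 2 0]
t=19: x=[1.0450 9.2900 4.7600 5.1900 7.1450 3.1400 7.1450 5.0000 2.0950 0.1900] k=[0 10 3 5 10 6 10 3 3 0]
t=20: x=[0.9500 8.3850 3.8550 5.2850 9.1450 6.7600 8.9550 3.6650 2.7150 0.2850] k=[4 6 6 8 7 9 11 4 5 0]
t=21: x=[4.1900 5.8100 6.1900 7.7150 7.2850 9.0000 10.1450 4.7600 4.4300 0.4750] k=[4 4 6 7 5 10 8 5 4 0]

[0.1053, 0.1053, 0.1579, 0.1842, 0.1316, 0.2632, 0.2105, 0.1316, 0.1053, 0.0000]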